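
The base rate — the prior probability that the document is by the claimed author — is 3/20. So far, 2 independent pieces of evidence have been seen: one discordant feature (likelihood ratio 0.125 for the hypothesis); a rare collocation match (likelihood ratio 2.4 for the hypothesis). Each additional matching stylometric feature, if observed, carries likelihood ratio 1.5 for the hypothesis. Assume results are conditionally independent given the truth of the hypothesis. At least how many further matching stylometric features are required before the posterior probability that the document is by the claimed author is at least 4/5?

11

Prior odds = 0.15/0.85 = 3/17.
Combined Bayes factor of the evidence already in hand = 0.125 × 2.4 = 0.3.
Odds after that evidence = (3/17) × 0.3 = 9/170.
Target odds = 0.8/0.2 = 4.
Need 1.5ⁿ ≥ 4 ÷ (9/170) = 680/9.
1.5¹⁰ = 59049/1024 falls short of 680/9 but 1.5¹¹ = 177147/2048 reaches it, so n = 11.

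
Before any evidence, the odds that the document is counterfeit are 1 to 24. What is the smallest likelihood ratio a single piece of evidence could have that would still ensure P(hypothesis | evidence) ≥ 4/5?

96

Prior odds = 1/24.
Target odds = 0.8/0.2 = 4.
Required Bayes factor = 4 ÷ (1/24) = 96.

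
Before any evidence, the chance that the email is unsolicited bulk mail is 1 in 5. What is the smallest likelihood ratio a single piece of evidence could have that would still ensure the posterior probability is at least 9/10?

Prior odds = 0.2/0.8 = 0.25.
Target odds = 0.9/0.1 = 9.
Required Bayes factor = 9 ÷ 0.25 = 36.

36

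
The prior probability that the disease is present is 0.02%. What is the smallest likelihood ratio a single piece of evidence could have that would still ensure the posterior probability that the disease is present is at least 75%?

Prior odds = 0.0002/0.9998 = 1/4999.
Target odds = 0.75/0.25 = 3.
Required Bayes factor = 3 ÷ (1/4999) = 14997.

14997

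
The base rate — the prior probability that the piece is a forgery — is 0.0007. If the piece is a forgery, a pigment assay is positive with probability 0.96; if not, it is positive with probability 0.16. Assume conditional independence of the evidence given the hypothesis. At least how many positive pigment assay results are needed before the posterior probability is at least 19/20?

6

Prior odds: 0.0007 ÷ 0.9993 = 7/9993.
Likelihood ratio of a positive = 0.96/0.16 = 6.
Target posterior odds = 0.95/0.05 = 19.
Require 6ⁿ ≥ 19 ÷ (7/9993) = 189867/7.
6⁵ = 7776 falls short of 189867/7 but 6⁶ = 46656 reaches it, so n = 6.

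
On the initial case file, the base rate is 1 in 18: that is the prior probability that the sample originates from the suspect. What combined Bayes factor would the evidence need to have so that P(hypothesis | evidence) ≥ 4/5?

Prior odds = (1/18)/(17/18) = 1/17.
Target odds = 0.8/0.2 = 4.
Required Bayes factor = 4 ÷ (1/17) = 68.

68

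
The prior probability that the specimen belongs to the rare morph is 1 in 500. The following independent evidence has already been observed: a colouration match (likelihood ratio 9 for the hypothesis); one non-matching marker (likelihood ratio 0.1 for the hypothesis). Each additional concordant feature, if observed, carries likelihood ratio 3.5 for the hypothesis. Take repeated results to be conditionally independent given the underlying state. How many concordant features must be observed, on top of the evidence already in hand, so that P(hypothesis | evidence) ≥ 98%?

9

Prior odds = 0.002/0.998 = 1/499.
Combined Bayes factor of the evidence already in hand = 9 × 0.1 = 0.9.
Odds after that evidence = (1/499) × 0.9 = 9/4990.
Target odds = 0.98/0.02 = 49.
Need 3.5ⁿ ≥ 49 ÷ (9/4990) = 244510/9.
3.5⁸ = 5764801/256 falls short of 244510/9 but 3.5⁹ = 40353607/512 reaches it, so n = 9.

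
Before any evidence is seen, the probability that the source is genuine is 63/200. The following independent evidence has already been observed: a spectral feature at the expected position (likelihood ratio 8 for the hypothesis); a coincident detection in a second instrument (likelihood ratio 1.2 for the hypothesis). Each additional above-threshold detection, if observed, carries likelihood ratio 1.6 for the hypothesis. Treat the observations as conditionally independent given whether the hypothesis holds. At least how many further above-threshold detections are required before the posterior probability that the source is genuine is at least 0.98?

Prior odds = 0.315/0.685 = 63/137.
Combined Bayes factor of the evidence already in hand = 8 × 1.2 = 9.6.
Odds after that evidence = (63/137) × 9.6 = 3024/685.
Target odds = 0.98/0.02 = 49.
Need 1.6ⁿ ≥ 49 ÷ (3024/685) = 4795/432.
1.6⁵ = 10.48576 falls short of 4795/432 but 1.6⁶ = 262144/15625 reaches it, so n = 6.

6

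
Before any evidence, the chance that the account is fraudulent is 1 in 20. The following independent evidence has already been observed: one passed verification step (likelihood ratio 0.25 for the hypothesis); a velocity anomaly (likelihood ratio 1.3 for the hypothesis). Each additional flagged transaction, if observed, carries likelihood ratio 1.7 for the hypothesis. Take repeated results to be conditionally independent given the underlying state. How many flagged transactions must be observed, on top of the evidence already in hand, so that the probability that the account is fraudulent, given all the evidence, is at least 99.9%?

Prior odds = 0.05/0.95 = 1/19.
Combined Bayes factor of the evidence already in hand = 0.25 × 1.3 = 0.325.
Odds after that evidence = (1/19) × 0.325 = 13/760.
Target odds = 0.999/0.001 = 999.
Need 1.7ⁿ ≥ 999 ÷ (13/760) = 759240/13.
1.7²⁰ ≈40642.3 falls short of 759240/13 but 1.7²¹ ≈69091.9 reaches it, so n = 21.

21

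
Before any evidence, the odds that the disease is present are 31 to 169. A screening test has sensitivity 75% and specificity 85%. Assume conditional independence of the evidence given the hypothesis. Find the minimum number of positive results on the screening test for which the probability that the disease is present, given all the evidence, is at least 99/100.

Prior odds = 31/169.
False-positive rate = 1 − 0.85 = 0.15; likelihood ratio of a positive = 0.75/0.15 = 5.
Target odds: 0.99 ÷ 0.01 = 99.
Need (31/169) × 5ⁿ ≥ 99, i.e. 5ⁿ ≥ 16731/31.
5³ = 125 falls short of 16731/31 but 5⁴ = 625 reaches it, so n = 4.

4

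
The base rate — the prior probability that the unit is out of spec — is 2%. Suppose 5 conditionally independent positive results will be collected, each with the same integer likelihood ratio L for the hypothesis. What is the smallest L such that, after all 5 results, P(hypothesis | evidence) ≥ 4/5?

3

Prior odds = 0.02/0.98 = 1/49.
Target odds = 0.8/0.2 = 4.
Need L⁵ ≥ 4 ÷ (1/49) = 196.
2⁵ = 32 < 196 ≤ 243 = 3⁵, so L = 3.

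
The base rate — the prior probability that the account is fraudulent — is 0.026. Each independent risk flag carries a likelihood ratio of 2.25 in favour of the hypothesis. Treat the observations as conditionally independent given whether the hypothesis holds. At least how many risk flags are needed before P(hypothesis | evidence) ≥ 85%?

7

Prior odds: 0.026 ÷ 0.974 = 13/487.
Likelihood ratio per risk flag = 2.25.
Target posterior odds = 0.85/0.15 = 17/3.
Need (13/487) × 2.25ⁿ ≥ 17/3, i.e. 2.25ⁿ ≥ 8279/39.
2.25⁶ = 531441/4096 falls short of 8279/39 but 2.25⁷ = 4782969/16384 reaches it, so n = 7.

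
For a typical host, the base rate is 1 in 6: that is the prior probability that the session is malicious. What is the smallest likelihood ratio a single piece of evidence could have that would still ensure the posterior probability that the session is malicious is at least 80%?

Prior odds = (1/6)/(5/6) = 0.2.
Target odds = 0.8/0.2 = 4.
Required Bayes factor = 4 ÷ 0.2 = 20.

20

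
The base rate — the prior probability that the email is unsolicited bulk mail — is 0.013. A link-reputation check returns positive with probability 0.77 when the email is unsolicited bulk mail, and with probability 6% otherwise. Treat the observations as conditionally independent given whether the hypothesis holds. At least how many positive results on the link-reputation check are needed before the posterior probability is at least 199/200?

Prior odds: 0.013 ÷ 0.987 = 13/987.
Likelihood ratio of a positive result = 0.77/0.06 = 77/6.
Target odds: 0.995 ÷ 0.005 = 199.
Require (77/6)ⁿ ≥ 199 ÷ (13/987) = 196413/13.
(77/6)³ = 456533/216 falls short of 196413/13 but (77/6)⁴ = 35153041/1296 reaches it, so n = 4.

4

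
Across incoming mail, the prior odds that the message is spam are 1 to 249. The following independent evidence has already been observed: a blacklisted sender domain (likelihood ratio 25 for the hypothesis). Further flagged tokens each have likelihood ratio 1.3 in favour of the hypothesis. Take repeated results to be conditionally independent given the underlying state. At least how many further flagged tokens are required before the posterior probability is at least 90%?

Prior odds = 1/249.
Bayes factor of the evidence already in hand = 25.
Odds after that evidence = (1/249) × 25 = 25/249.
Target odds = 0.9/0.1 = 9.
Need 1.3ⁿ ≥ 9 ÷ (25/249) = 89.64.
1.3¹⁷ ≈86.5042 falls short of 89.64 but 1.3¹⁸ ≈112.455 reaches it, so n = 18.

18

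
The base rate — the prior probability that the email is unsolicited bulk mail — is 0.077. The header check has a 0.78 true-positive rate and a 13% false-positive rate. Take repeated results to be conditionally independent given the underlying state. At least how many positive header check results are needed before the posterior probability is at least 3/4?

Prior odds: 0.077 ÷ 0.923 = 77/923.
Likelihood ratio of a positive result = 0.78/0.13 = 6.
Target odds: 0.75 ÷ 0.25 = 3.
Require 6ⁿ ≥ 3 ÷ (77/923) = 2769/77.
6¹ = 6 falls short of 2769/77 but 6² = 36 reaches it, so n = 2.

2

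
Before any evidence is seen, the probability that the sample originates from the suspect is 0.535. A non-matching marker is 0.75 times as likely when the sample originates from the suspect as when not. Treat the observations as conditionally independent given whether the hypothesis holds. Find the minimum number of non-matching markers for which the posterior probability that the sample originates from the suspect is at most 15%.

7

Prior odds: 0.535 ÷ 0.465 = 107/93.
Likelihood ratio per non-matching marker = 0.75.
Target posterior odds = 0.15/0.85 = 3/17.
Require 0.75ⁿ ≤ 3/17 ÷ (107/93) = 279/1819.
0.75⁶ = 729/4096 is still above 279/1819 but 0.75⁷ = 2187/16384 is at or below it, so n = 7.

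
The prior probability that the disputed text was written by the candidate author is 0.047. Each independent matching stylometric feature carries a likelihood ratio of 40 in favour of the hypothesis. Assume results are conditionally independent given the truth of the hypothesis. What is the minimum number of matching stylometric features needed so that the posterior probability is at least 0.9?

2

Prior odds = 0.047/0.953 = 47/953.
Likelihood ratio per matching stylometric feature = 40.
Target posterior odds = 0.9/0.1 = 9.
Require 40ⁿ ≥ 9 ÷ (47/953) = 8577/47.
40¹ = 40 falls short of 8577/47 but 40² = 1600 reaches it, so n = 2.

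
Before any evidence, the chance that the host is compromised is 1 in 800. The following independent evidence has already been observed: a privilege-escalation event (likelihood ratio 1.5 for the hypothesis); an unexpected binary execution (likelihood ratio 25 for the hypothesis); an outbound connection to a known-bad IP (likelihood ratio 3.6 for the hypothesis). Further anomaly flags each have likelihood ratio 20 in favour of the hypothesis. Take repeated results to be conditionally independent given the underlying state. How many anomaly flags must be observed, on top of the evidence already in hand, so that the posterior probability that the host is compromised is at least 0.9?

Prior odds = 0.00125/0.99875 = 1/799.
Combined Bayes factor of the evidence already in hand = 1.5 × 25 × 3.6 = 135.
Odds after that evidence = (1/799) × 135 = 135/799.
Target odds = 0.9/0.1 = 9.
Need 20ⁿ ≥ 9 ÷ (135/799) = 799/15.
20¹ = 20 falls short of 799/15 but 20² = 400 reaches it, so n = 2.

2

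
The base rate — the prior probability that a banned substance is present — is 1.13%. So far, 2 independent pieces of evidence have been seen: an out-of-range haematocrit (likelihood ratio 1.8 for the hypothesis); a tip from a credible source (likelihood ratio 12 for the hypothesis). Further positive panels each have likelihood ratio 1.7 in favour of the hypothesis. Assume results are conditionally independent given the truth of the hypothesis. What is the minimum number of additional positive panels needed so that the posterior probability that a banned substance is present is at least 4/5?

Prior odds = 0.0113/0.9887 = 113/9887.
Combined Bayes factor of the evidence already in hand = 1.8 × 12 = 21.6.
Odds after that evidence = (113/9887) × 21.6 = 12204/49435.
Target odds = 0.8/0.2 = 4.
Need 1.7ⁿ ≥ 4 ÷ (12204/49435) = 49435/3051.
1.7⁵ = 1419857/100000 falls short of 49435/3051 but 1.7⁶ = 24137569/1000000 reaches it, so n = 6.

6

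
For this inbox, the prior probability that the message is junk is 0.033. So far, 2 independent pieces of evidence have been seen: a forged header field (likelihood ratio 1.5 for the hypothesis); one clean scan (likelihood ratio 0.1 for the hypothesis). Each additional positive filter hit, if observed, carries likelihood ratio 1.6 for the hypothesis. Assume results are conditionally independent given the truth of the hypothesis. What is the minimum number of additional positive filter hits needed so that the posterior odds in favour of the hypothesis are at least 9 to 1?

16

Prior odds = 0.033/0.967 = 33/967.
Combined Bayes factor of the evidence already in hand = 1.5 × 0.1 = 0.15.
Odds after that evidence = (33/967) × 0.15 = 99/19340.
Target odds = 9.
Need 1.6ⁿ ≥ 9 ÷ (99/19340) = 19340/11.
1.6¹⁵ ≈1152.92 falls short of 19340/11 but 1.6¹⁶ ≈1844.67 reaches it, so n = 16.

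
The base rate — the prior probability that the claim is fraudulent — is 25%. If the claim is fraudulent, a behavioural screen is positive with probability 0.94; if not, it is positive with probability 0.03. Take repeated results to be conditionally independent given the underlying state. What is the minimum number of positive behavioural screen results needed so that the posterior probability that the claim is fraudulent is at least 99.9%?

Prior odds: 0.25 ÷ 0.75 = 1/3.
Likelihood ratio of a positive = 0.94/0.03 = 94/3.
Target odds: 0.999 ÷ 0.001 = 999.
Need (1/3) × (94/3)ⁿ ≥ 999, i.e. (94/3)ⁿ ≥ 2997.
(94/3)² = 8836/9 falls short of 2997 but (94/3)³ = 830584/27 reaches it, so n = 3.

3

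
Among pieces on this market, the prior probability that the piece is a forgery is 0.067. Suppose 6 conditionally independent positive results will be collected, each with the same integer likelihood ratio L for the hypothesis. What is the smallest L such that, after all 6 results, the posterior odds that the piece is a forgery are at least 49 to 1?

Prior odds = 0.067/0.933 = 67/933.
Target odds = 49.
Need L⁶ ≥ 49 ÷ (67/933) = 45717/67.
2⁶ = 64 < 45717/67 ≤ 729 = 3⁶, so L = 3.

3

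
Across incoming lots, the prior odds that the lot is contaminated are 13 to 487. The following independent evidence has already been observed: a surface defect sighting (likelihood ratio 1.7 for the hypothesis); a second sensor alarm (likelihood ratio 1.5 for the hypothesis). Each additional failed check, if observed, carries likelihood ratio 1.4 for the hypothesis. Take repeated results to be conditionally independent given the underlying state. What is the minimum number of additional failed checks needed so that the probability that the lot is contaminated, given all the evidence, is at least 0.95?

Prior odds = 13/487.
Combined Bayes factor of the evidence already in hand = 1.7 × 1.5 = 2.55.
Odds after that evidence = (13/487) × 2.55 = 663/9740.
Target odds = 0.95/0.05 = 19.
Need 1.4ⁿ ≥ 19 ÷ (663/9740) = 185060/663.
1.4¹⁶ ≈217.795 falls short of 185060/663 but 1.4¹⁷ ≈304.913 reaches it, so n = 17.

17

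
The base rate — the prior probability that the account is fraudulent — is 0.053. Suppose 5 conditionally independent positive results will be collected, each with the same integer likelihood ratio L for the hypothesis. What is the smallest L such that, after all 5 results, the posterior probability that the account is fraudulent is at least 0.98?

Prior odds = 0.053/0.947 = 53/947.
Target odds = 0.98/0.02 = 49.
Need L⁵ ≥ 49 ÷ (53/947) = 46403/53.
3⁵ = 243 < 46403/53 ≤ 1024 = 4⁵, so L = 4.

4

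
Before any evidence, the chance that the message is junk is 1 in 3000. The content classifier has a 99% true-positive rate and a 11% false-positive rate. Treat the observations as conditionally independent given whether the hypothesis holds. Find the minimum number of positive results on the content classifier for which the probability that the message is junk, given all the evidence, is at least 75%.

5

Prior odds: (1/3000) ÷ (2999/3000) = 1/2999.
Likelihood ratio of a positive result = 0.99/0.11 = 9.
Target posterior odds = 0.75/0.25 = 3.
Need (1/2999) × 9ⁿ ≥ 3, i.e. 9ⁿ ≥ 8997.
9⁴ = 6561 falls short of 8997 but 9⁵ = 59049 reaches it, so n = 5.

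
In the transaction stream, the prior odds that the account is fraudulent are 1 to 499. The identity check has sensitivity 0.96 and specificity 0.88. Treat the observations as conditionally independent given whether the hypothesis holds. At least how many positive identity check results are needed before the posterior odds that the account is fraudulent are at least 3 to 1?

4

Prior odds = 1/499.
False-positive rate = 1 − 0.88 = 0.12; likelihood ratio of a positive = 0.96/0.12 = 8.
Target odds = 3.
Need (1/499) × 8ⁿ ≥ 3, i.e. 8ⁿ ≥ 1497.
8³ = 512 falls short of 1497 but 8⁴ = 4096 reaches it, so n = 4.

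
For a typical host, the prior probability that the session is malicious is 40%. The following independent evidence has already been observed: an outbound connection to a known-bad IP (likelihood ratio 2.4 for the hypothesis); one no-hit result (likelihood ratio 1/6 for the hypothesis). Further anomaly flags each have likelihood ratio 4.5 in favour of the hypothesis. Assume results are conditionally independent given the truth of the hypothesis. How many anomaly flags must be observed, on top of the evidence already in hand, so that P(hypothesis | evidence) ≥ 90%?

3

Prior odds = 0.4/0.6 = 2/3.
Combined Bayes factor of the evidence already in hand = 2.4 × (1/6) = 0.4.
Odds after that evidence = (2/3) × 0.4 = 4/15.
Target odds = 0.9/0.1 = 9.
Need 4.5ⁿ ≥ 9 ÷ (4/15) = 33.75.
4.5² = 20.25 falls short of 33.75 but 4.5³ = 91.125 reaches it, so n = 3.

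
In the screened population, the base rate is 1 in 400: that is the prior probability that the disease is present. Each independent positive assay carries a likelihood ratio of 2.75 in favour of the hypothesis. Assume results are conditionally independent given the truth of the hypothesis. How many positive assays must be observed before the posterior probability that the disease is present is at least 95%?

Prior odds: 0.0025 ÷ 0.9975 = 1/399.
Likelihood ratio per positive assay = 2.75.
Target posterior odds = 0.95/0.05 = 19.
Require 2.75ⁿ ≥ 19 ÷ (1/399) = 7581.
2.75⁸ = 214358881/65536 falls short of 7581 but 2.75⁹ ≈8994.86 reaches it, so n = 9.

9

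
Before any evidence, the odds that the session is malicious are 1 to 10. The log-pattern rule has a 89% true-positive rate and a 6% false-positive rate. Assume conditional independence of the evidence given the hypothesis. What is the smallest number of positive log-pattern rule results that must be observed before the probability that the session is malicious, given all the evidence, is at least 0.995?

3

Prior odds = 0.1.
Likelihood ratio of a positive result = 0.89/0.06 = 89/6.
Target odds: 0.995 ÷ 0.005 = 199.
Need 0.1 × (89/6)ⁿ ≥ 199, i.e. (89/6)ⁿ ≥ 1990.
(89/6)² = 7921/36 falls short of 1990 but (89/6)³ = 704969/216 reaches it, so n = 3.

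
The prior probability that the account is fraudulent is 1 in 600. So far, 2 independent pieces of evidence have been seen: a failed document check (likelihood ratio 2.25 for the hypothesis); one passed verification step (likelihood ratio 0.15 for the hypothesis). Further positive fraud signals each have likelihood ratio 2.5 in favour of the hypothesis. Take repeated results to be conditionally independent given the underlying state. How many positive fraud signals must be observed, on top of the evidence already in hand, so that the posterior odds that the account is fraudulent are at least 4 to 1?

10

Prior odds = (1/600)/(599/600) = 1/599.
Combined Bayes factor of the evidence already in hand = 2.25 × 0.15 = 0.3375.
Odds after that evidence = (1/599) × 0.3375 = 27/47920.
Target odds = 4.
Need 2.5ⁿ ≥ 4 ÷ (27/47920) = 191680/27.
2.5⁹ = 1953125/512 falls short of 191680/27 but 2.5¹⁰ = 9765625/1024 reaches it, so n = 10.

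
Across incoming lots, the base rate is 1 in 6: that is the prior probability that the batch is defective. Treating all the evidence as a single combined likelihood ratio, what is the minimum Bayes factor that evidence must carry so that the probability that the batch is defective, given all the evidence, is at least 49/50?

245

Prior odds = (1/6)/(5/6) = 0.2.
Target odds = 0.98/0.02 = 49.
Required Bayes factor = 49 ÷ 0.2 = 245.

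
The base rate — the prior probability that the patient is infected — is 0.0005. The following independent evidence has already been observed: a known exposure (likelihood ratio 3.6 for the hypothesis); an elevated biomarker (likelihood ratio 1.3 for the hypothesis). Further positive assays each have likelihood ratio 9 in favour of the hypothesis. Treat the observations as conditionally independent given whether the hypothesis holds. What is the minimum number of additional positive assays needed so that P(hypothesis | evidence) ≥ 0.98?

5

Prior odds = 0.0005/0.9995 = 1/1999.
Combined Bayes factor of the evidence already in hand = 3.6 × 1.3 = 4.68.
Odds after that evidence = (1/1999) × 4.68 = 117/49975.
Target odds = 0.98/0.02 = 49.
Need 9ⁿ ≥ 49 ÷ (117/49975) = 2448775/117.
9⁴ = 6561 falls short of 2448775/117 but 9⁵ = 59049 reaches it, so n = 5.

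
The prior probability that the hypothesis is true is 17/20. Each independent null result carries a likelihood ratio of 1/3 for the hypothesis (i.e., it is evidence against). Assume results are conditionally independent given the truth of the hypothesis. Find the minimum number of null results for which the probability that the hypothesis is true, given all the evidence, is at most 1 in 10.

Prior odds: 0.85 ÷ 0.15 = 17/3.
Likelihood ratio per null result = 1/3.
Target odds: 0.1 ÷ 0.9 = 1/9.
Require (1/3)ⁿ ≤ 1/9 ÷ (17/3) = 1/51.
(1/3)³ = 1/27 is still above 1/51 but (1/3)⁴ = 1/81 is at or below it, so n = 4.

4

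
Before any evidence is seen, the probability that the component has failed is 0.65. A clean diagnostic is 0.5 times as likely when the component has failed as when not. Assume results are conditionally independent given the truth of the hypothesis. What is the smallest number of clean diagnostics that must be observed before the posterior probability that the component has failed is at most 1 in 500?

Prior odds = 0.65/0.35 = 13/7.
Likelihood ratio per clean diagnostic = 0.5.
Target odds: 0.002 ÷ 0.998 = 1/499.
Need (13/7) × 0.5ⁿ ≤ 1/499, i.e. 0.5ⁿ ≤ 7/6487.
0.5⁹ = 0.001953125 is still above 7/6487 but 0.5¹⁰ = 1/1024 is at or below it, so n = 10.

10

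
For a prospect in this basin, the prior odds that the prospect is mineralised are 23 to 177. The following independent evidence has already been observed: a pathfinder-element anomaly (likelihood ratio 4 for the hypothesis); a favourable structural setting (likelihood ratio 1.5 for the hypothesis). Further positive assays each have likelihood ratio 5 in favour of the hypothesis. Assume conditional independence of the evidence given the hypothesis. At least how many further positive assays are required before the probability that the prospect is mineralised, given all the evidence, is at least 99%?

4

Prior odds = 23/177.
Combined Bayes factor of the evidence already in hand = 4 × 1.5 = 6.
Odds after that evidence = (23/177) × 6 = 46/59.
Target odds = 0.99/0.01 = 99.
Need 5ⁿ ≥ 99 ÷ (46/59) = 5841/46.
5³ = 125 falls short of 5841/46 but 5⁴ = 625 reaches it, so n = 4.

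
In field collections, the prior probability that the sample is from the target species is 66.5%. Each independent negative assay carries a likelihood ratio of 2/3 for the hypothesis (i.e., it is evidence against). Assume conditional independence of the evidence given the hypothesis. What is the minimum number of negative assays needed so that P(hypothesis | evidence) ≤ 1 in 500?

Prior odds = 0.665/0.335 = 133/67.
Likelihood ratio per negative assay = 2/3.
Target odds: 0.002 ÷ 0.998 = 1/499.
Require (2/3)ⁿ ≤ 1/499 ÷ (133/67) = 67/66367.
(2/3)¹⁷ = 131072/129140163 is still above 67/66367 but (2/3)¹⁸ = 262144/387420489 is at or below it, so n = 18.

18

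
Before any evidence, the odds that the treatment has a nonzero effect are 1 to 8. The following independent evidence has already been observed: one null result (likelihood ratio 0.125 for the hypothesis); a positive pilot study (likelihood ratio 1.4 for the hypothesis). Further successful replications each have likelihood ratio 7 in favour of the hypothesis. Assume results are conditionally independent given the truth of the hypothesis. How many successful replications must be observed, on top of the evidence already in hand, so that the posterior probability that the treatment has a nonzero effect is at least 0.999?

Prior odds = 0.125.
Combined Bayes factor of the evidence already in hand = 0.125 × 1.4 = 0.175.
Odds after that evidence = 0.125 × 0.175 = 0.021875.
Target odds = 0.999/0.001 = 999.
Need 7ⁿ ≥ 999 ÷ 0.021875 = 319680/7.
7⁵ = 16807 falls short of 319680/7 but 7⁶ = 117649 reaches it, so n = 6.

6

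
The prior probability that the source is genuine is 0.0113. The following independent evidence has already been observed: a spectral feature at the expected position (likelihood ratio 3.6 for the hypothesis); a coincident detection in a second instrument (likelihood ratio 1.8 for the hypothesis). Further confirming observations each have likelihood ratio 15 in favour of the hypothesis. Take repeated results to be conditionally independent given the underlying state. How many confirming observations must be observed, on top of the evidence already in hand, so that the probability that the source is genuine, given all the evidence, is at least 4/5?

Prior odds = 0.0113/0.9887 = 113/9887.
Combined Bayes factor of the evidence already in hand = 3.6 × 1.8 = 6.48.
Odds after that evidence = (113/9887) × 6.48 = 18306/247175.
Target odds = 0.8/0.2 = 4.
Need 15ⁿ ≥ 4 ÷ (18306/247175) = 494350/9153.
15¹ = 15 falls short of 494350/9153 but 15² = 225 reaches it, so n = 2.

2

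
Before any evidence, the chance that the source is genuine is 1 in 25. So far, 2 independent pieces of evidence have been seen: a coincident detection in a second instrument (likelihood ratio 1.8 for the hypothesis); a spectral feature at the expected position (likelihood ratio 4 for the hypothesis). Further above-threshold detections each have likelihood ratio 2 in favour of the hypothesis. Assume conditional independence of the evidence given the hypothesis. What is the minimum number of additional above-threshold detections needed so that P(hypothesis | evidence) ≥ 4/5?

4

Prior odds = 0.04/0.96 = 1/24.
Combined Bayes factor of the evidence already in hand = 1.8 × 4 = 7.2.
Odds after that evidence = (1/24) × 7.2 = 0.3.
Target odds = 0.8/0.2 = 4.
Need 2ⁿ ≥ 4 ÷ 0.3 = 40/3.
2³ = 8 falls short of 40/3 but 2⁴ = 16 reaches it, so n = 4.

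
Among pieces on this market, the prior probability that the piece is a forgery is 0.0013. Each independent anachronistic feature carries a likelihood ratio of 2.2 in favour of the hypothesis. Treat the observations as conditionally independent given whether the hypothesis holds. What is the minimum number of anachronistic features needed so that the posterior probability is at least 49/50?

14

Prior odds = 0.0013/0.9987 = 13/9987.
Likelihood ratio per anachronistic feature = 2.2.
Target odds: 0.98 ÷ 0.02 = 49.
Require 2.2ⁿ ≥ 49 ÷ (13/9987) = 489363/13.
2.2¹³ ≈28281 falls short of 489363/13 but 2.2¹⁴ ≈62218.2 reaches it, so n = 14.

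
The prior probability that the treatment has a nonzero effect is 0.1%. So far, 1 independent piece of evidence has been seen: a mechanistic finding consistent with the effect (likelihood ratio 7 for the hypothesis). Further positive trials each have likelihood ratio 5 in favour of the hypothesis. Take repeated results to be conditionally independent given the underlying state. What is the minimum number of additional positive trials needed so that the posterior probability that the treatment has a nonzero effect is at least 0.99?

6

Prior odds = 0.001/0.999 = 1/999.
Bayes factor of the evidence already in hand = 7.
Odds after that evidence = (1/999) × 7 = 7/999.
Target odds = 0.99/0.01 = 99.
Need 5ⁿ ≥ 99 ÷ (7/999) = 98901/7.
5⁵ = 3125 falls short of 98901/7 but 5⁶ = 15625 reaches it, so n = 6.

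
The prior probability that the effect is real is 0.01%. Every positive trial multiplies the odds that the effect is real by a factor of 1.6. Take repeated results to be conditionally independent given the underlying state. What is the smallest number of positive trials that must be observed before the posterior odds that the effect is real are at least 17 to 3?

24

Prior odds = 0.0001/0.9999 = 1/9999.
Likelihood ratio per positive trial = 1.6.
Target odds = 17/3.
Need (1/9999) × 1.6ⁿ ≥ 17/3, i.e. 1.6ⁿ ≥ 56661.
1.6²³ ≈49517.6 falls short of 56661 but 1.6²⁴ ≈79228.2 reaches it, so n = 24.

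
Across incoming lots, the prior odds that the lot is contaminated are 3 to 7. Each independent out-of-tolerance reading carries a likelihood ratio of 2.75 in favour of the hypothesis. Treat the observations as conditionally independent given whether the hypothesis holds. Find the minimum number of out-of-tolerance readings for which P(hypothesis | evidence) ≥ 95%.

4

Prior odds = 3/7.
Likelihood ratio per out-of-tolerance reading = 2.75.
Target odds: 0.95 ÷ 0.05 = 19.
Need (3/7) × 2.75ⁿ ≥ 19, i.e. 2.75ⁿ ≥ 133/3.
2.75³ = 20.796875 falls short of 133/3 but 2.75⁴ = 57.19140625 reaches it, so n = 4.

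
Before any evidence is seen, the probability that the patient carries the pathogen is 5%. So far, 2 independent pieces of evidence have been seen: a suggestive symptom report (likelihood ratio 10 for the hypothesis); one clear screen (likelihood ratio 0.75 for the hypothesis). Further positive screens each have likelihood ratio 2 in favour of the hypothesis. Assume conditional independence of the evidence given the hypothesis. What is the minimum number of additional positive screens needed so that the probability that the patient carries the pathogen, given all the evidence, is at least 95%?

Prior odds = 0.05/0.95 = 1/19.
Combined Bayes factor of the evidence already in hand = 10 × 0.75 = 7.5.
Odds after that evidence = (1/19) × 7.5 = 15/38.
Target odds = 0.95/0.05 = 19.
Need 2ⁿ ≥ 19 ÷ (15/38) = 722/15.
2⁵ = 32 falls short of 722/15 but 2⁶ = 64 reaches it, so n = 6.

6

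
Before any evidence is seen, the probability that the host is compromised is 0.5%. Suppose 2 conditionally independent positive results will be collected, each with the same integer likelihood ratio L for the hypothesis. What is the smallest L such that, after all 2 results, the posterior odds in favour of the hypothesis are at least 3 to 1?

25

Prior odds = 0.005/0.995 = 1/199.
Target odds = 3.
Need L² ≥ 3 ÷ (1/199) = 597.
24² = 576 < 597 ≤ 625 = 25², so L = 25.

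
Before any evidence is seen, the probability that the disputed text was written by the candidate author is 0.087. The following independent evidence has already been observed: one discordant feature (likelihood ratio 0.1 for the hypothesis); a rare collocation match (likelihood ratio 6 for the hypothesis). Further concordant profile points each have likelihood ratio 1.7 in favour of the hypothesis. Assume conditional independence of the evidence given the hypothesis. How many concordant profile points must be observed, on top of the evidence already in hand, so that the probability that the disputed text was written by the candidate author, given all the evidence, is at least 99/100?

Prior odds = 0.087/0.913 = 87/913.
Combined Bayes factor of the evidence already in hand = 0.1 × 6 = 0.6.
Odds after that evidence = (87/913) × 0.6 = 261/4565.
Target odds = 0.99/0.01 = 99.
Need 1.7ⁿ ≥ 99 ÷ (261/4565) = 50215/29.
1.7¹⁴ ≈1683.78 falls short of 50215/29 but 1.7¹⁵ ≈2862.42 reaches it, so n = 15.

15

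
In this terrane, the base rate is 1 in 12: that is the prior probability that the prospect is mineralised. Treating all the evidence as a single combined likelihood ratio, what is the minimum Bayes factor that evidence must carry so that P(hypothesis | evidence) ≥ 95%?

209

Prior odds = (1/12)/(11/12) = 1/11.
Target odds = 0.95/0.05 = 19.
Required Bayes factor = 19 ÷ (1/11) = 209.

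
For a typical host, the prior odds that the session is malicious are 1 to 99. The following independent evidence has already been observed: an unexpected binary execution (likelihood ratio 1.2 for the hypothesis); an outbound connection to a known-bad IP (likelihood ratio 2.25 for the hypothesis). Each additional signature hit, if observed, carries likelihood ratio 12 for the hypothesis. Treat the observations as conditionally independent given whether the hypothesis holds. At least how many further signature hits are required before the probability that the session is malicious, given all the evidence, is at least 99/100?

Prior odds = 1/99.
Combined Bayes factor of the evidence already in hand = 1.2 × 2.25 = 2.7.
Odds after that evidence = (1/99) × 2.7 = 3/110.
Target odds = 0.99/0.01 = 99.
Need 12ⁿ ≥ 99 ÷ (3/110) = 3630.
12³ = 1728 falls short of 3630 but 12⁴ = 20736 reaches it, so n = 4.

4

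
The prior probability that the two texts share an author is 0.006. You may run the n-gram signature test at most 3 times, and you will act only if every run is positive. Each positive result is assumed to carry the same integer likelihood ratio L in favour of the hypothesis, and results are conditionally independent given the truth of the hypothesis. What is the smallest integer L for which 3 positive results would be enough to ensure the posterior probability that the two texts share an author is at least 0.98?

Prior odds = 0.006/0.994 = 3/497.
Target odds = 0.98/0.02 = 49.
Need L³ ≥ 49 ÷ (3/497) = 24353/3.
20³ = 8000 < 24353/3 ≤ 9261 = 21³, so L = 21.

21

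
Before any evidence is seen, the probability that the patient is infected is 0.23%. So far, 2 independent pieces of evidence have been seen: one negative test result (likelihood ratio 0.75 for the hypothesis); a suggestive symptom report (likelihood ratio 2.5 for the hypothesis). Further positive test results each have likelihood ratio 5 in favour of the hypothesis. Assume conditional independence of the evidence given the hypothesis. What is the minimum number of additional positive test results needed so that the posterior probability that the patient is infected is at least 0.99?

7

Prior odds = 0.0023/0.9977 = 23/9977.
Combined Bayes factor of the evidence already in hand = 0.75 × 2.5 = 1.875.
Odds after that evidence = (23/9977) × 1.875 = 345/79816.
Target odds = 0.99/0.01 = 99.
Need 5ⁿ ≥ 99 ÷ (345/79816) = 2633928/115.
5⁶ = 15625 falls short of 2633928/115 but 5⁷ = 78125 reaches it, so n = 7.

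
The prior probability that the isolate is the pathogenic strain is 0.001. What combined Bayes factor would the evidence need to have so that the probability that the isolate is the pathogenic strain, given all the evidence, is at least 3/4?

2997

Prior odds = 0.001/0.999 = 1/999.
Target odds = 0.75/0.25 = 3.
Required Bayes factor = 3 ÷ (1/999) = 2997.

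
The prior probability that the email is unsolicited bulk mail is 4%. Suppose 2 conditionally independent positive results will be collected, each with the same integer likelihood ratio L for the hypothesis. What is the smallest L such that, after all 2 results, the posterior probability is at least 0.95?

Prior odds = 0.04/0.96 = 1/24.
Target odds = 0.95/0.05 = 19.
Need L² ≥ 19 ÷ (1/24) = 456.
21² = 441 < 456 ≤ 484 = 22², so L = 22.

22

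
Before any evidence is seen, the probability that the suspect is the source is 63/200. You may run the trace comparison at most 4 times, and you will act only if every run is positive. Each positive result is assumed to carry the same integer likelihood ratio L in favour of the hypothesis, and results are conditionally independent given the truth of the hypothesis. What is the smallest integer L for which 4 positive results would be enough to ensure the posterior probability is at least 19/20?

3

Prior odds = 0.315/0.685 = 63/137.
Target odds = 0.95/0.05 = 19.
Need L⁴ ≥ 19 ÷ (63/137) = 2603/63.
2⁴ = 16 < 2603/63 ≤ 81 = 3⁴, so L = 3.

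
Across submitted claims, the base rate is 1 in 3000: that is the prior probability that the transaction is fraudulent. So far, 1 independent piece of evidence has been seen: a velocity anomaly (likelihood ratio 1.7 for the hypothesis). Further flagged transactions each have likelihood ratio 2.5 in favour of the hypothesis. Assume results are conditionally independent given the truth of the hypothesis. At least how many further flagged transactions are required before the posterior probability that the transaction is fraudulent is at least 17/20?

11

Prior odds = (1/3000)/(2999/3000) = 1/2999.
Bayes factor of the evidence already in hand = 1.7.
Odds after that evidence = (1/2999) × 1.7 = 17/29990.
Target odds = 0.85/0.15 = 17/3.
Need 2.5ⁿ ≥ 17/3 ÷ (17/29990) = 29990/3.
2.5¹⁰ = 9765625/1024 falls short of 29990/3 but 2.5¹¹ = 48828125/2048 reaches it, so n = 11.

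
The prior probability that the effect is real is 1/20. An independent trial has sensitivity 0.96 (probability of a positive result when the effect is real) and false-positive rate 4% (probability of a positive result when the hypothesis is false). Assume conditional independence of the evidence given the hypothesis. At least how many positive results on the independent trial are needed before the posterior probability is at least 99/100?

Prior odds = 0.05/0.95 = 1/19.
Likelihood ratio of a positive result = 0.96/0.04 = 24.
Target posterior odds = 0.99/0.01 = 99.
Need (1/19) × 24ⁿ ≥ 99, i.e. 24ⁿ ≥ 1881.
24² = 576 falls short of 1881 but 24³ = 13824 reaches it, so n = 3.

3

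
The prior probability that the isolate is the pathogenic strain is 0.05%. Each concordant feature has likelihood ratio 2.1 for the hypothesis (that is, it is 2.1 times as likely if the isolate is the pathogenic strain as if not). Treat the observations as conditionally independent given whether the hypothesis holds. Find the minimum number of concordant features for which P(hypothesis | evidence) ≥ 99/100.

Prior odds = 0.0005/0.9995 = 1/1999.
Likelihood ratio per concordant feature = 2.1.
Target posterior odds = 0.99/0.01 = 99.
Require 2.1ⁿ ≥ 99 ÷ (1/1999) = 197901.
2.1¹⁶ ≈143057 falls short of 197901 but 2.1¹⁷ ≈300419 reaches it, so n = 17.

17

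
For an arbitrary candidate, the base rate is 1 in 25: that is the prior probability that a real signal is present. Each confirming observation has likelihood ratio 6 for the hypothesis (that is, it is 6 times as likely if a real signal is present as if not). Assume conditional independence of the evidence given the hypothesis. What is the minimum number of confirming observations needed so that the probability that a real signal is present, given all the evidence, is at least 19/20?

4

Prior odds: 0.04 ÷ 0.96 = 1/24.
Likelihood ratio per confirming observation = 6.
Target posterior odds = 0.95/0.05 = 19.
Need (1/24) × 6ⁿ ≥ 19, i.e. 6ⁿ ≥ 456.
6³ = 216 falls short of 456 but 6⁴ = 1296 reaches it, so n = 4.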